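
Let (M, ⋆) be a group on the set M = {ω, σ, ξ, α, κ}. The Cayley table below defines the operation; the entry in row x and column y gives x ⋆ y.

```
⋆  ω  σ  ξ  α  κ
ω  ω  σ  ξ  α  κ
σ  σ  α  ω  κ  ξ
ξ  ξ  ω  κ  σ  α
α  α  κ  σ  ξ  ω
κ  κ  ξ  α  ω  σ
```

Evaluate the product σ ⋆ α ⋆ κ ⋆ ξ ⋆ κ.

σ ⋆ α = κ
κ ⋆ κ = σ
σ ⋆ ξ = ω
ω ⋆ κ = κ

κ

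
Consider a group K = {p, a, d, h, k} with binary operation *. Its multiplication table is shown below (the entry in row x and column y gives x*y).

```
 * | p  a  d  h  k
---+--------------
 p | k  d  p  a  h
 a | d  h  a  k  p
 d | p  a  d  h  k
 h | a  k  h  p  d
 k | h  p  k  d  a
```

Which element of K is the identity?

The identity e satisfies e*x = x for all x, so its row in the table reproduces the column headers.
Row d reads: p, a, d, h, k — exactly the header order. So d is the identity.
(Structurally, K here is isomorphic to the cyclic group Z_5.)

d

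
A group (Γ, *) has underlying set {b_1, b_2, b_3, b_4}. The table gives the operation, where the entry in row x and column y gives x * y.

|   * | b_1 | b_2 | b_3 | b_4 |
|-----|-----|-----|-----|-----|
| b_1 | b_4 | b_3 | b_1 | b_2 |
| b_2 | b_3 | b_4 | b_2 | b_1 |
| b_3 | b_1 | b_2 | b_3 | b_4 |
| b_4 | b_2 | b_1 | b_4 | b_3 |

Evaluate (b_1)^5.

b_1^1 = b_1
b_1^2 = b_1 * b_1 = b_4
b_1^3 = b_4 * b_1 = b_2
b_1^4 = b_2 * b_1 = b_3
b_1^5 = b_3 * b_1 = b_1
(Structurally, Γ here is isomorphic to the cyclic group Z_4.)

b_1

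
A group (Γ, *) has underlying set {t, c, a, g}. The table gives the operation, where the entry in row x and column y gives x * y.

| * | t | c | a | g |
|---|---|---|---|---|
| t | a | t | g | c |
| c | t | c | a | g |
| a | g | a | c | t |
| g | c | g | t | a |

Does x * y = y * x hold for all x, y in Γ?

Yes

Check whether the table is symmetric across its main diagonal.
Every entry (row x, col y) equals the entry (row y, col x), so Γ is abelian.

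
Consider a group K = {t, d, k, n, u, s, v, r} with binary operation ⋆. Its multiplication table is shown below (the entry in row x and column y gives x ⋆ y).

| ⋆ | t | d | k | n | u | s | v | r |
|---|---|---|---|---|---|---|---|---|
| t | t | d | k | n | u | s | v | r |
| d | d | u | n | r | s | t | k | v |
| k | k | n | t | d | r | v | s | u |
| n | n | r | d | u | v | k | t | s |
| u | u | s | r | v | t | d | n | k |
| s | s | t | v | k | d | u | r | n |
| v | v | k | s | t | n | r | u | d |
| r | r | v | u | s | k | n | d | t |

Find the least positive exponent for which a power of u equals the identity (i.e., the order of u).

The identity element is t (its row matches the header).
u^1 = u
u^2 = u ⋆ u = t
The first power of u equal to the identity is u^2, so ord(u) = 2.

2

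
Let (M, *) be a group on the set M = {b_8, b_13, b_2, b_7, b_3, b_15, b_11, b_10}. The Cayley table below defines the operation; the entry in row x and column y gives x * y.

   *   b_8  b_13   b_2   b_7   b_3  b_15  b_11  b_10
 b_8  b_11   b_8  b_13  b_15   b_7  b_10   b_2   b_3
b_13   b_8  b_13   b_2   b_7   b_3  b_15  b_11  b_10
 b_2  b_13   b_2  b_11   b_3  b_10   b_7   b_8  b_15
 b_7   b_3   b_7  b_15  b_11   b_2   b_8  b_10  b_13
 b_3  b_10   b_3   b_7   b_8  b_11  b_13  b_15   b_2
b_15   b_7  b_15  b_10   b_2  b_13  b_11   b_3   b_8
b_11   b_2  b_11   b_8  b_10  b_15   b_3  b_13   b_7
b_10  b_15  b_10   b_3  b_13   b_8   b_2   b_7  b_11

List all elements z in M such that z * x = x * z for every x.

{b_11, b_13}

An element z is central iff its row equals its column in the table.
For b_3: b_3 * b_2 = b_7 ≠ b_10 = b_2 * b_3, so b_3 ∉ Z.
Checking each element this way leaves Z(M) = {b_11, b_13}.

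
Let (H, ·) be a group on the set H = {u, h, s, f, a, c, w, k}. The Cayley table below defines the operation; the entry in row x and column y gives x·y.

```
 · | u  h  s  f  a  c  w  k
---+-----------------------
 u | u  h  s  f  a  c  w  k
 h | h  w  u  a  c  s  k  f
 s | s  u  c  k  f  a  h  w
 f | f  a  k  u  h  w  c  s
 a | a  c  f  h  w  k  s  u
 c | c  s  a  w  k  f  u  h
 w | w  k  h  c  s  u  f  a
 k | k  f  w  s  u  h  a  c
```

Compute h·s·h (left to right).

h

h·s = u
u·h = h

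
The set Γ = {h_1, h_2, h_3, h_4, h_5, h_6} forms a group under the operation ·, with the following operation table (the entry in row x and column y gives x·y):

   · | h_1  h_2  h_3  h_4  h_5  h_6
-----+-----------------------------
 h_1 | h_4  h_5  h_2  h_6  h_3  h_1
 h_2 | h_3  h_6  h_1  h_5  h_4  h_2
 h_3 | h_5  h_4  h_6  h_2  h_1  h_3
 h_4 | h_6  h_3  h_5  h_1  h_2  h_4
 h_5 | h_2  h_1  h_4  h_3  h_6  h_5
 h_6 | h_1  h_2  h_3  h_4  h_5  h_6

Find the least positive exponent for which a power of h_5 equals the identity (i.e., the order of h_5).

2

The identity element is h_6 (its row matches the header).
h_5^1 = h_5
h_5^2 = h_5·h_5 = h_6
The first power of h_5 equal to the identity is h_5^2, so ord(h_5) = 2.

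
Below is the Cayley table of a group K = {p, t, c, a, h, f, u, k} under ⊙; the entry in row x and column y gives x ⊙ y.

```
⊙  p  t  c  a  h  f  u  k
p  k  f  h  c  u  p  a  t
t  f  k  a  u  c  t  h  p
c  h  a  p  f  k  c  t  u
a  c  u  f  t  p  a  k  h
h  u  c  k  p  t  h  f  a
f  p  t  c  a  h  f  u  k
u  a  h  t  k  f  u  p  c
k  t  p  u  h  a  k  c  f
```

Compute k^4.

f

k^1 = k
k^2 = k ⊙ k = f
k^3 = f ⊙ k = k
k^4 = k ⊙ k = f
(Structurally, K here is isomorphic to the cyclic group Z_8.)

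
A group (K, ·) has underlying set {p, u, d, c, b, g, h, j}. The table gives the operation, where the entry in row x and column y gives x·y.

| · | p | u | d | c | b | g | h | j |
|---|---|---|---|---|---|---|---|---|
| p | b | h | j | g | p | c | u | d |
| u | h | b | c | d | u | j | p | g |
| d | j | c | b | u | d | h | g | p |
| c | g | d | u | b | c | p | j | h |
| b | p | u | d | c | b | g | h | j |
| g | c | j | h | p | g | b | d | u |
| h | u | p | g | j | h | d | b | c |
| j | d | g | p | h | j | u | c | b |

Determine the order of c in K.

2

The identity element is b (its row matches the header).
c^1 = c
c^2 = c·c = b
The first power of c equal to the identity is c^2, so ord(c) = 2.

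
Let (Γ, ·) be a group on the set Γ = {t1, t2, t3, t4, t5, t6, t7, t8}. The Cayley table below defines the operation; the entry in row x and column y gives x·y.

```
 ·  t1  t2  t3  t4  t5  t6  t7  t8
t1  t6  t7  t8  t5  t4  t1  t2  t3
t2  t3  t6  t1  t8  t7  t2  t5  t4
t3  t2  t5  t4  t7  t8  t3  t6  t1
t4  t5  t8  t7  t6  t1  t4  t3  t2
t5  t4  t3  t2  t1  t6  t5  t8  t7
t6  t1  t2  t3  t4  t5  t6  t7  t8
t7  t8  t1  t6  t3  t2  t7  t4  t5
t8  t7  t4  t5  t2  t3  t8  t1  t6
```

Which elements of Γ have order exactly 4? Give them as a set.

{t3, t7}

Identity is t6. Compute the order of each non-identity element by repeated multiplication:
  t1: t1 → t6  (order 2)
  t2: t2 → t6  (order 2)
  t3: t3 → t4 → t7 → t6  (order 4)
  t4: t4 → t6  (order 2)
  t5: t5 → t6  (order 2)
  t7: t7 → t4 → t3 → t6  (order 4)
  t8: t8 → t6  (order 2)
Elements of order 4: {t3, t7}.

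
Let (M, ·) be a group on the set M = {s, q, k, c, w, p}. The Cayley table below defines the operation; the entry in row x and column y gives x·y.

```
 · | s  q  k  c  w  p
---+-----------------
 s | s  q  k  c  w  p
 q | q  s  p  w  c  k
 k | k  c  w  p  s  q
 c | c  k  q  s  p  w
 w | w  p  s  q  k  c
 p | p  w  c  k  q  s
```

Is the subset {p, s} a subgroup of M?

{p, s} contains the identity s.
Checking products: every product of two elements of {p, s} (read from the table) lies in {p, s}, so the set is closed.
In a finite group, a nonempty closed subset is a subgroup. So {p, s} ≤ M.
(Structurally, M here is isomorphic to the symmetric group S_3.)

Yes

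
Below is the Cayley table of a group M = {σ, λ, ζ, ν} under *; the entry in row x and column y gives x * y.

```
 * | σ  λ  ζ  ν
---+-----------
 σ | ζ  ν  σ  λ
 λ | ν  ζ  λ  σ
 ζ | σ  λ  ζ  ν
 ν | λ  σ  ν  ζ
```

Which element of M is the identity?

The identity e satisfies e * x = x for all x, so its row in the table reproduces the column headers.
Row ζ reads: σ, λ, ζ, ν — exactly the header order. So ζ is the identity.

ζ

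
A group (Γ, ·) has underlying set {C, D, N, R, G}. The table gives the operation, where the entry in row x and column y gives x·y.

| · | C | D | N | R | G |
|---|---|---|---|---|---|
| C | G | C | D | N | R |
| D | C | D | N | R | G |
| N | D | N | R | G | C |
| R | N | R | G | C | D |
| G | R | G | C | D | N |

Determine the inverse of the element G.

First locate the identity: row D matches the header, so D is the identity.
Scan row G for D: G·R = D. Hence G^(-1) = R.

R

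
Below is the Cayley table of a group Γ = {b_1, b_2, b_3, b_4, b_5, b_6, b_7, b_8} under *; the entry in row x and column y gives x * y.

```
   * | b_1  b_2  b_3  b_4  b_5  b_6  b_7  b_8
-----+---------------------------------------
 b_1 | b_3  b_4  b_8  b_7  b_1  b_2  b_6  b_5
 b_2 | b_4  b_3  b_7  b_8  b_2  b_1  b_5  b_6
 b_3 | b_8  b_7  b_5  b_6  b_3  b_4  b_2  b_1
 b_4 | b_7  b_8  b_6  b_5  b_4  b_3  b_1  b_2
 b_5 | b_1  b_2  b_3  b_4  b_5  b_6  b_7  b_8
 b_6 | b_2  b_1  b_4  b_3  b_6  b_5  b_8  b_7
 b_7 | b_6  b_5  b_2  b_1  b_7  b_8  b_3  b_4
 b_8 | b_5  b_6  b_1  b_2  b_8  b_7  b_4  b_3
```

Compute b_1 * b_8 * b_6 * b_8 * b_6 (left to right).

b_8

b_1 * b_8 = b_5
b_5 * b_6 = b_6
b_6 * b_8 = b_7
b_7 * b_6 = b_8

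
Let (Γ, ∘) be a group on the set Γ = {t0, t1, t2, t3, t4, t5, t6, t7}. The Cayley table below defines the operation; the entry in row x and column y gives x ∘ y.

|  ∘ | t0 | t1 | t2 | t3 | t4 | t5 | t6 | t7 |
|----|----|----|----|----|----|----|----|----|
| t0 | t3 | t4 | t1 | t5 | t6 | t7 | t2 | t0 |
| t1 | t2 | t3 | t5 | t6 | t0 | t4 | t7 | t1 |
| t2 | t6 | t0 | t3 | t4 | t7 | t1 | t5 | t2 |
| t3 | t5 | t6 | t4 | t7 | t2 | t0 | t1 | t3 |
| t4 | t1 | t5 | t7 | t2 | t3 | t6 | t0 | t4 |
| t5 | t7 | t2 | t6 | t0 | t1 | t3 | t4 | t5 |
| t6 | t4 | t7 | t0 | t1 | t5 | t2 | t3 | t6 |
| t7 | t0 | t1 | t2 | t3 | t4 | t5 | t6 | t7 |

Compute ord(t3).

2

The identity element is t7 (its row matches the header).
t3^1 = t3
t3^2 = t3 ∘ t3 = t7
The first power of t3 equal to the identity is t3^2, so ord(t3) = 2.
(Structurally, Γ here is isomorphic to the quaternion group Q_8.)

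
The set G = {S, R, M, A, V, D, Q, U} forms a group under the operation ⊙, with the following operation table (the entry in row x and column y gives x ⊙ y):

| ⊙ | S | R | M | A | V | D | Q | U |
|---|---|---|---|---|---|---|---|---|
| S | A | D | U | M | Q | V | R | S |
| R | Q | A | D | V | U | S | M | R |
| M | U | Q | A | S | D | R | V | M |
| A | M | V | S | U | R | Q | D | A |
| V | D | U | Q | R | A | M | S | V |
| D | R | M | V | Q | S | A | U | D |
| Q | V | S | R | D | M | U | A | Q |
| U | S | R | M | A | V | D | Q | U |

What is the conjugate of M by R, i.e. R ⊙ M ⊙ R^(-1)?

The identity is U. In row R, the entry U sits in column V, so R^(-1) = V.
R ⊙ M = D
D ⊙ V = S

S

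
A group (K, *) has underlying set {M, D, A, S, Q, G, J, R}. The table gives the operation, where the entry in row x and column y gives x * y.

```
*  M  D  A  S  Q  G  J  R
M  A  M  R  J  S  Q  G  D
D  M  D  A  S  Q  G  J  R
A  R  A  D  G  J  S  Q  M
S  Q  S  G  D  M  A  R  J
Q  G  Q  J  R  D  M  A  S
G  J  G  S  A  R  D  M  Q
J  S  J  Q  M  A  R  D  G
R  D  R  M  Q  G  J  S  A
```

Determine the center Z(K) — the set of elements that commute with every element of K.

An element z is central iff its row equals its column in the table.
For Q: Q * M = G ≠ S = M * Q, so Q ∉ Z.
Checking each element this way leaves Z(K) = {A, D}.

{A, D}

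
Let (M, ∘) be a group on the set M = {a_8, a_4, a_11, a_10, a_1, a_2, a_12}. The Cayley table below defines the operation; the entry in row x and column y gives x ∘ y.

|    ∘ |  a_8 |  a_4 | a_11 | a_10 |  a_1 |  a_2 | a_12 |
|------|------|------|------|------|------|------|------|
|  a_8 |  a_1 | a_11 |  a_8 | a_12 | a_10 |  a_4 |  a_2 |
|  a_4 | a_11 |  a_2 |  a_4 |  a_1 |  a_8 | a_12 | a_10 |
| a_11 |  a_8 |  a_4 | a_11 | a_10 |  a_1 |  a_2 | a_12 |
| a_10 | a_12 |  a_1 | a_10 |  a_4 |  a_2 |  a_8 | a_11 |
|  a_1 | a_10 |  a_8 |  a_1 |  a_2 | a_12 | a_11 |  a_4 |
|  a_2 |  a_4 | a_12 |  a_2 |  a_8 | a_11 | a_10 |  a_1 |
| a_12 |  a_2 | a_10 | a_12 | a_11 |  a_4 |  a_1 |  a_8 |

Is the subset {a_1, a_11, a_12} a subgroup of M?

a_1 ∘ a_12 = a_4, which is not in {a_1, a_11, a_12}.
The subset is not closed under ∘, so it is not a subgroup.
(Structurally, M here is isomorphic to the cyclic group Z_7.)

No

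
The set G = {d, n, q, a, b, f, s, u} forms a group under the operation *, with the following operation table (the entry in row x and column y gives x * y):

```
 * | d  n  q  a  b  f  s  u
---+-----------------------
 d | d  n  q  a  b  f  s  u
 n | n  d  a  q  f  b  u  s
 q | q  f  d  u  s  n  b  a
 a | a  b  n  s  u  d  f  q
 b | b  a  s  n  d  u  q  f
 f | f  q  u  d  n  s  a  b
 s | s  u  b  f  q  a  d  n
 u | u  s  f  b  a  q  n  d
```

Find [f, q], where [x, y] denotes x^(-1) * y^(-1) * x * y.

Identity is d; from the table f^(-1) = a and q^(-1) = q.
a * q = n
n * f = b
b * q = s

s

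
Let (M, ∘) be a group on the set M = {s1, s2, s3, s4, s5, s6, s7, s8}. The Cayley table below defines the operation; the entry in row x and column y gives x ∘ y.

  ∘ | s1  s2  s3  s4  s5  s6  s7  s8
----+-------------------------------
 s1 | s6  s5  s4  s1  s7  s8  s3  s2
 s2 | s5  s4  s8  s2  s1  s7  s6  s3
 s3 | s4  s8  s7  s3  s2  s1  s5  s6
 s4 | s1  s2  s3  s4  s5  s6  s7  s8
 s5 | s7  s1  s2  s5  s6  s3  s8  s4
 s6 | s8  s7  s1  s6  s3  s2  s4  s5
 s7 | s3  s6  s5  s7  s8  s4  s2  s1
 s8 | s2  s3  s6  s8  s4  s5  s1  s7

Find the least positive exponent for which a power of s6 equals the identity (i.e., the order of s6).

4

The identity element is s4 (its row matches the header).
s6^1 = s6
s6^2 = s6 ∘ s6 = s2
s6^3 = s2 ∘ s6 = s7
s6^4 = s7 ∘ s6 = s4
The first power of s6 equal to the identity is s6^4, so ord(s6) = 4.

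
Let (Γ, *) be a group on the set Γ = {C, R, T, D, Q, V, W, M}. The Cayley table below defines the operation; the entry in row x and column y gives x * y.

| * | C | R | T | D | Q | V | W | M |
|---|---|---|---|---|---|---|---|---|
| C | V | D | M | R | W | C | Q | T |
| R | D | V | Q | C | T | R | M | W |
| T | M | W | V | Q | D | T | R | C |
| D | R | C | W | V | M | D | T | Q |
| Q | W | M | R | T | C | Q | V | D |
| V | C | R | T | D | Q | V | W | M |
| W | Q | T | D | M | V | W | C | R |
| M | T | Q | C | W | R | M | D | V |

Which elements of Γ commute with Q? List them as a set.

{C, Q, V, W}

Compare row Q with column Q entry by entry.
C * Q = W = Q * C, so C commutes with Q.
R * Q = T but Q * R = M, so R does not.
Collecting the elements that commute with Q: C(Q) = {C, Q, V, W}.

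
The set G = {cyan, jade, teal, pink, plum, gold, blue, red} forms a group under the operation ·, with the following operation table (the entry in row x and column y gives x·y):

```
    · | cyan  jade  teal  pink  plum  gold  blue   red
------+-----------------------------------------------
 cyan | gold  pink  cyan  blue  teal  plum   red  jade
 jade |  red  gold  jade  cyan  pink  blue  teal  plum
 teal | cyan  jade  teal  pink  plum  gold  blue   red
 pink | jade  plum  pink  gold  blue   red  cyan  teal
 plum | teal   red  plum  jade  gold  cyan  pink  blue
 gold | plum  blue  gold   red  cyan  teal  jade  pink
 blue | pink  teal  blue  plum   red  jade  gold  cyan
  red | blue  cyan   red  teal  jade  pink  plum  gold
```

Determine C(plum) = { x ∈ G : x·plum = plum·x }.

Compare row plum with column plum entry by entry.
gold·plum = cyan = plum·gold, so gold commutes with plum.
blue·plum = red but plum·blue = pink, so blue does not.
Collecting the elements that commute with plum: C(plum) = {cyan, gold, plum, teal}.
(Structurally, G here is isomorphic to the quaternion group Q_8.)

{cyan, gold, plum, teal}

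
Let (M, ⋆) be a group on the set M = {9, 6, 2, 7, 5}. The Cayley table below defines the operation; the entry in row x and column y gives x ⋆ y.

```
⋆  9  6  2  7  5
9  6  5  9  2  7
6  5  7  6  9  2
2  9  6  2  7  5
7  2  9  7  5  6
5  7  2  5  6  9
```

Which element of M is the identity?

The identity e satisfies e ⋆ x = x for all x, so its row in the table reproduces the column headers.
Row 2 reads: 9, 6, 2, 7, 5 — exactly the header order. So 2 is the identity.
(Structurally, M here is isomorphic to the cyclic group Z_5.)

2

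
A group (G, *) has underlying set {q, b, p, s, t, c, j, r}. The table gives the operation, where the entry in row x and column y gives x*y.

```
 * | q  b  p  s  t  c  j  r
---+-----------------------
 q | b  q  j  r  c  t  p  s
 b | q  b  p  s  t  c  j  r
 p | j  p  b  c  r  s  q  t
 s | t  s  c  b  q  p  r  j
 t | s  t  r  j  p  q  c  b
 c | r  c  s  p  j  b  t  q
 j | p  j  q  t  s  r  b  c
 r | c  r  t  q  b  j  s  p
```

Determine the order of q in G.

The identity element is b (its row matches the header).
q^1 = q
q^2 = q*q = b
The first power of q equal to the identity is q^2, so ord(q) = 2.

2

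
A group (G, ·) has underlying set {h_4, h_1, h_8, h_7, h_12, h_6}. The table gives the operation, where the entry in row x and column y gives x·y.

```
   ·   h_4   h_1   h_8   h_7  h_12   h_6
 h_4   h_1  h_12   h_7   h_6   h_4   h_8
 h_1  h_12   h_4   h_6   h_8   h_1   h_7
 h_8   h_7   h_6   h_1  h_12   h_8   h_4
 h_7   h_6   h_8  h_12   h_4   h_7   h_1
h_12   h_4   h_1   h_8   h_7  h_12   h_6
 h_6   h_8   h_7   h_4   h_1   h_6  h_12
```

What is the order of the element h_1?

3

The identity element is h_12 (its row matches the header).
h_1^1 = h_1
h_1^2 = h_1·h_1 = h_4
h_1^3 = h_4·h_1 = h_12
The first power of h_1 equal to the identity is h_1^3, so ord(h_1) = 3.
(Structurally, G here is isomorphic to the cyclic group Z_6.)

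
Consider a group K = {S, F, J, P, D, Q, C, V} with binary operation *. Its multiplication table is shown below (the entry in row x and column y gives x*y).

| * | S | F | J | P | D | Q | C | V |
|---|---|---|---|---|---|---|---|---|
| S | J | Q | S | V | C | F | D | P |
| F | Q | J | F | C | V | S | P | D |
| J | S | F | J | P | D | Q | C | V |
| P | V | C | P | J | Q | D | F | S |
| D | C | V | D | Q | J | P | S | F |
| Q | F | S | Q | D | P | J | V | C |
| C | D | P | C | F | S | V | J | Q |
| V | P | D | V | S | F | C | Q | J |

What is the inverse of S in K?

First locate the identity: row J matches the header, so J is the identity.
Scan row S for J: S*S = J. Hence S^(-1) = S.

S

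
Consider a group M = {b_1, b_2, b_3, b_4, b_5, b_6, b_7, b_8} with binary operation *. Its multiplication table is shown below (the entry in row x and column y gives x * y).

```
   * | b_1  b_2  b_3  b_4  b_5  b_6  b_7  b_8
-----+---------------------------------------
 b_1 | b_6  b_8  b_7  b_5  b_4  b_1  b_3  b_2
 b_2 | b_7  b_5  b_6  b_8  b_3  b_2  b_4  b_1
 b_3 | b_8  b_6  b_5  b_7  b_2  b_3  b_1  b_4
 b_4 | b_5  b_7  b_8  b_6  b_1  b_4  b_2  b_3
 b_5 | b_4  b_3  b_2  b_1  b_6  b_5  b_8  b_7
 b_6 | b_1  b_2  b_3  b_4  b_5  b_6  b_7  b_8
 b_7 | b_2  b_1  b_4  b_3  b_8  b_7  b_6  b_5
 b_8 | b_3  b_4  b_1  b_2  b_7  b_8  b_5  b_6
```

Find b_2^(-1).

b_3

First locate the identity: row b_6 matches the header, so b_6 is the identity.
Scan row b_2 for b_6: b_2 * b_3 = b_6. Hence b_2^(-1) = b_3.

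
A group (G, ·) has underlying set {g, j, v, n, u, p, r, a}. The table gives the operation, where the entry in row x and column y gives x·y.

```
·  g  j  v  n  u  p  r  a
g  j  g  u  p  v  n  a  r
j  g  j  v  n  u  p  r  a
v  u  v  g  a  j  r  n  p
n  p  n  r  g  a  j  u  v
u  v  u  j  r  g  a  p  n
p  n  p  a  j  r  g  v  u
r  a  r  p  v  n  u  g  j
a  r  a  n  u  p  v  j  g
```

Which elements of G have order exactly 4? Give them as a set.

{a, n, p, r, u, v}

Identity is j. Compute the order of each non-identity element by repeated multiplication:
  g: g → j  (order 2)
  v: v → g → u → j  (order 4)
  n: n → g → p → j  (order 4)
  u: u → g → v → j  (order 4)
  p: p → g → n → j  (order 4)
  r: r → g → a → j  (order 4)
  a: a → g → r → j  (order 4)
Elements of order 4: {a, n, p, r, u, v}.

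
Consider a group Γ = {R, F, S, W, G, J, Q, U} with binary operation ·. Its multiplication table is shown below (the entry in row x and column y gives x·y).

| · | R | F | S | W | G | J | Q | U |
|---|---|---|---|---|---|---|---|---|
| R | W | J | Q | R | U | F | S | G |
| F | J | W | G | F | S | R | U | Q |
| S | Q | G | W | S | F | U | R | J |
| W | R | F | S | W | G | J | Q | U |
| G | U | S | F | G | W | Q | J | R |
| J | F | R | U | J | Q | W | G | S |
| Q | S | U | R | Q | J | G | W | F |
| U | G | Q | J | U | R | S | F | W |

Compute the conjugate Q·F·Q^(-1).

F

The identity is W. In row Q, the entry W sits in column Q, so Q^(-1) = Q.
Q·F = U
U·Q = F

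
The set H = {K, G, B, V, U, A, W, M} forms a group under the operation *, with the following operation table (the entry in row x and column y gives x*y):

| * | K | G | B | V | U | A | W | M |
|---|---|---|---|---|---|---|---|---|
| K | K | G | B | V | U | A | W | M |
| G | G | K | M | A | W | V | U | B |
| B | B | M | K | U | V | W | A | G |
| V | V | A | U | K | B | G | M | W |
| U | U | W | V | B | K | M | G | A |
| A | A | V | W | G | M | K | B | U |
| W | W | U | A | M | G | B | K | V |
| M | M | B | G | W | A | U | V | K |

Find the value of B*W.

A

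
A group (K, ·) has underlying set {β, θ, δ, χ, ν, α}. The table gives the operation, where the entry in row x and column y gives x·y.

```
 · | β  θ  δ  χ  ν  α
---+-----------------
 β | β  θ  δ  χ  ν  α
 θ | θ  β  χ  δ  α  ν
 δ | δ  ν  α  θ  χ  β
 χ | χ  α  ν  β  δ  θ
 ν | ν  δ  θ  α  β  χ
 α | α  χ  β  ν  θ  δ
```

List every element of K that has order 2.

{θ, ν, χ}

Identity is β. Compute the order of each non-identity element by repeated multiplication:
  θ: θ → β  (order 2)
  δ: δ → α → β  (order 3)
  χ: χ → β  (order 2)
  ν: ν → β  (order 2)
  α: α → δ → β  (order 3)
Elements of order 2: {θ, ν, χ}.
(Structurally, K here is isomorphic to the symmetric group S_3.)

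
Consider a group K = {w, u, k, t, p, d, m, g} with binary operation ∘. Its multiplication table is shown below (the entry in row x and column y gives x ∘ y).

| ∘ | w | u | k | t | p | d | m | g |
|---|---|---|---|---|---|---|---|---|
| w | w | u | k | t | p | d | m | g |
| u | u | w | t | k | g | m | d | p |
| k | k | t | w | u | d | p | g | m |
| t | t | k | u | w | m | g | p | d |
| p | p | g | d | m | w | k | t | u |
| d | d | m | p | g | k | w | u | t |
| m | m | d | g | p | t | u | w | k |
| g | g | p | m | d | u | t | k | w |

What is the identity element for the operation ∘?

w

The identity e satisfies e ∘ x = x for all x, so its row in the table reproduces the column headers.
Row w reads: w, u, k, t, p, d, m, g — exactly the header order. So w is the identity.
(Structurally, K here is isomorphic to the elementary abelian group (Z_2)^3.)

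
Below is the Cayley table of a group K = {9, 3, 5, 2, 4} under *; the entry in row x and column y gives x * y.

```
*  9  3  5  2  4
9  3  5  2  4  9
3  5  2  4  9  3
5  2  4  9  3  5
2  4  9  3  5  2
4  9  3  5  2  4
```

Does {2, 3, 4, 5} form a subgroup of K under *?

3 * 2 = 9, which is not in {2, 3, 4, 5}.
The subset is not closed under *, so it is not a subgroup.
(Structurally, K here is isomorphic to the cyclic group Z_5.)

No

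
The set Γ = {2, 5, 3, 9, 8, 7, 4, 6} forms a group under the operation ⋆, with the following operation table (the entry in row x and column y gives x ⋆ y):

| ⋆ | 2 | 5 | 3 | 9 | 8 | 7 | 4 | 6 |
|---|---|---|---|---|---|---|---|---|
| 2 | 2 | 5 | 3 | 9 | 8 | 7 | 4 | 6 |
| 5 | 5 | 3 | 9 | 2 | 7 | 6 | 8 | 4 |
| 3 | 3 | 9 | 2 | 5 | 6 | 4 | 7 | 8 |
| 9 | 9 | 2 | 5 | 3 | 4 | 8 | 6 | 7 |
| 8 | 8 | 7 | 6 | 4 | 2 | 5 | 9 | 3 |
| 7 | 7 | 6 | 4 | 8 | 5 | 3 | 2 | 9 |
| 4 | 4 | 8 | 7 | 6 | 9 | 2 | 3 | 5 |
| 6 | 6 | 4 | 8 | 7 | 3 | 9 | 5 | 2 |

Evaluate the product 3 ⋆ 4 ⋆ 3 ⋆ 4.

3 ⋆ 4 = 7
7 ⋆ 3 = 4
4 ⋆ 4 = 3
(Structurally, Γ here is isomorphic to Z_2 x Z_4.)

3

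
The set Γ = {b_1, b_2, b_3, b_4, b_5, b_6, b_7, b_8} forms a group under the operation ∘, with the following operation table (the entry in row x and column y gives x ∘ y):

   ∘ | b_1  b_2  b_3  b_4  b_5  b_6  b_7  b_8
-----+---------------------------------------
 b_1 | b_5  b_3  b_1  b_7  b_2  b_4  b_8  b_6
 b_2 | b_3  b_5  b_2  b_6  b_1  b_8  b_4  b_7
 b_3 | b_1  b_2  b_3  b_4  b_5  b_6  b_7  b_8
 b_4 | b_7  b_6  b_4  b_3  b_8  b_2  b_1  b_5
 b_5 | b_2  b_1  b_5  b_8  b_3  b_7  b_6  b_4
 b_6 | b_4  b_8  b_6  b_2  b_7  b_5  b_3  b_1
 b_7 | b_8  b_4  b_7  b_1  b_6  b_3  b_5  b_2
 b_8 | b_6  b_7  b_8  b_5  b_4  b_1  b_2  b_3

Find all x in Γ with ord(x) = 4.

{b_1, b_2, b_6, b_7}

Identity is b_3. Compute the order of each non-identity element by repeated multiplication:
  b_1: b_1 → b_5 → b_2 → b_3  (order 4)
  b_2: b_2 → b_5 → b_1 → b_3  (order 4)
  b_4: b_4 → b_3  (order 2)
  b_5: b_5 → b_3  (order 2)
  b_6: b_6 → b_5 → b_7 → b_3  (order 4)
  b_7: b_7 → b_5 → b_6 → b_3  (order 4)
  b_8: b_8 → b_3  (order 2)
Elements of order 4: {b_1, b_2, b_6, b_7}.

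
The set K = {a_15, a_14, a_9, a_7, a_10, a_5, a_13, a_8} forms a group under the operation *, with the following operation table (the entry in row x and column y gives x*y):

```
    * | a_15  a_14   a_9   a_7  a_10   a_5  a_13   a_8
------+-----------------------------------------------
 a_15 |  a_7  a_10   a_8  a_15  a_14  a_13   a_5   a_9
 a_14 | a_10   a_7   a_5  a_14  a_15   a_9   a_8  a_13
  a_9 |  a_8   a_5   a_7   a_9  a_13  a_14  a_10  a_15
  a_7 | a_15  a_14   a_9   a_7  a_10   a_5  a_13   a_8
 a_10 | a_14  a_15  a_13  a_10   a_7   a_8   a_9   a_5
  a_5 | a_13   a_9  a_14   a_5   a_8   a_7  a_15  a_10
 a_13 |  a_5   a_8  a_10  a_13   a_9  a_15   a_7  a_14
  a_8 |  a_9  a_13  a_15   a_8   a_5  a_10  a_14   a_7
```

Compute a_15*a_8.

a_9

Read row a_15, column a_8: a_15*a_8 = a_9.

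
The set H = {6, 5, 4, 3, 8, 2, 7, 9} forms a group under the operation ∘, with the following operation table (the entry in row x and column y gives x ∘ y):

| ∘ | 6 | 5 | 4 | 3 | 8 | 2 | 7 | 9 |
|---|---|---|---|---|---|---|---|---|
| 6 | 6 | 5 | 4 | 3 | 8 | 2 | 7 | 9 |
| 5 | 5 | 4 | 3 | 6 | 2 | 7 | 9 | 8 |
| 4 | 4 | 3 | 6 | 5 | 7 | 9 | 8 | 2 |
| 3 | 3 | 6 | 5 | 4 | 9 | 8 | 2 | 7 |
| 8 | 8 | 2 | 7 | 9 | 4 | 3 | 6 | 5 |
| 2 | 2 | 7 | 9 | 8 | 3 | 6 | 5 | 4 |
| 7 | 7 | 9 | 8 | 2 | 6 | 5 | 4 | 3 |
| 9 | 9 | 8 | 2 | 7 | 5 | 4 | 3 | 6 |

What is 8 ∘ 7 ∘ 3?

3

8 ∘ 7 = 6
6 ∘ 3 = 3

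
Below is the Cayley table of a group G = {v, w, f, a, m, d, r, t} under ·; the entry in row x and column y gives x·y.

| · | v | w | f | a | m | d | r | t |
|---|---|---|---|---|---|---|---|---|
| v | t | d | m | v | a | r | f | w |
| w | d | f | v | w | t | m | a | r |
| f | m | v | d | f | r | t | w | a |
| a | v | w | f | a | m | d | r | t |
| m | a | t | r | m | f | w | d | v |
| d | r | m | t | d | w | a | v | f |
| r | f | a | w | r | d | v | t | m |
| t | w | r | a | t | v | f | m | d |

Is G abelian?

Check whether the table is symmetric across its main diagonal.
Every entry (row x, col y) equals the entry (row y, col x), so G is abelian.

Yes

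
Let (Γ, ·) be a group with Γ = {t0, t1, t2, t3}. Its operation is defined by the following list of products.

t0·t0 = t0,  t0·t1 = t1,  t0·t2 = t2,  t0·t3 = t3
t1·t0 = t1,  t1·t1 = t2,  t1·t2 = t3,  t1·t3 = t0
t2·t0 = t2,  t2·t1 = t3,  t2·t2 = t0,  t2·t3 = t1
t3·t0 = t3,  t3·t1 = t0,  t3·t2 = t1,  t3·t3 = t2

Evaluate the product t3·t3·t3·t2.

t3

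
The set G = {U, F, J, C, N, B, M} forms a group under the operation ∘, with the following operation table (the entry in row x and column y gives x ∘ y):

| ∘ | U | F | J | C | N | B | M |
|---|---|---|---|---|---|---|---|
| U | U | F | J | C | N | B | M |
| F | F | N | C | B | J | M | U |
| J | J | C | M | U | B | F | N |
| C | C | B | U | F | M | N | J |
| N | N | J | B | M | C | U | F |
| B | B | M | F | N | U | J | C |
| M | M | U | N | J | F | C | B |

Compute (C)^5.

C^1 = C
C^2 = C ∘ C = F
C^3 = F ∘ C = B
C^4 = B ∘ C = N
C^5 = N ∘ C = M

M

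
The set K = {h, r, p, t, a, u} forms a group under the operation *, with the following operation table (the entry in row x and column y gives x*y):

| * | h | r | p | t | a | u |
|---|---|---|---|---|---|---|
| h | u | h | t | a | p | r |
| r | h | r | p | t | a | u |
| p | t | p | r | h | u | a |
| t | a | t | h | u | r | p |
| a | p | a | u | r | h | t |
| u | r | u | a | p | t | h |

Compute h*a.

p

Read row h, column a: h*a = p.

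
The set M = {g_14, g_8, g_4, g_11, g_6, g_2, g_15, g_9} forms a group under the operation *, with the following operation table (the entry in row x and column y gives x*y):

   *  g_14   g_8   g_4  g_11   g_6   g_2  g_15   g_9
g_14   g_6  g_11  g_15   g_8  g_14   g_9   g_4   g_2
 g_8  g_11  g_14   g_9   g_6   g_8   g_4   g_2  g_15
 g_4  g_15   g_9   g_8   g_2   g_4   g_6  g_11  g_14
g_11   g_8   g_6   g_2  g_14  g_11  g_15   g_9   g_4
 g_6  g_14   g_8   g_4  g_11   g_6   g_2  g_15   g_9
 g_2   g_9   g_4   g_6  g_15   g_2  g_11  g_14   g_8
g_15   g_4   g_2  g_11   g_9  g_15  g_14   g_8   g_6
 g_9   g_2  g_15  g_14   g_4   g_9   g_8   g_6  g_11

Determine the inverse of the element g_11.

First locate the identity: row g_6 matches the header, so g_6 is the identity.
Scan row g_11 for g_6: g_11*g_8 = g_6. Hence g_11^(-1) = g_8.
(Structurally, M here is isomorphic to the cyclic group Z_8.)

g_8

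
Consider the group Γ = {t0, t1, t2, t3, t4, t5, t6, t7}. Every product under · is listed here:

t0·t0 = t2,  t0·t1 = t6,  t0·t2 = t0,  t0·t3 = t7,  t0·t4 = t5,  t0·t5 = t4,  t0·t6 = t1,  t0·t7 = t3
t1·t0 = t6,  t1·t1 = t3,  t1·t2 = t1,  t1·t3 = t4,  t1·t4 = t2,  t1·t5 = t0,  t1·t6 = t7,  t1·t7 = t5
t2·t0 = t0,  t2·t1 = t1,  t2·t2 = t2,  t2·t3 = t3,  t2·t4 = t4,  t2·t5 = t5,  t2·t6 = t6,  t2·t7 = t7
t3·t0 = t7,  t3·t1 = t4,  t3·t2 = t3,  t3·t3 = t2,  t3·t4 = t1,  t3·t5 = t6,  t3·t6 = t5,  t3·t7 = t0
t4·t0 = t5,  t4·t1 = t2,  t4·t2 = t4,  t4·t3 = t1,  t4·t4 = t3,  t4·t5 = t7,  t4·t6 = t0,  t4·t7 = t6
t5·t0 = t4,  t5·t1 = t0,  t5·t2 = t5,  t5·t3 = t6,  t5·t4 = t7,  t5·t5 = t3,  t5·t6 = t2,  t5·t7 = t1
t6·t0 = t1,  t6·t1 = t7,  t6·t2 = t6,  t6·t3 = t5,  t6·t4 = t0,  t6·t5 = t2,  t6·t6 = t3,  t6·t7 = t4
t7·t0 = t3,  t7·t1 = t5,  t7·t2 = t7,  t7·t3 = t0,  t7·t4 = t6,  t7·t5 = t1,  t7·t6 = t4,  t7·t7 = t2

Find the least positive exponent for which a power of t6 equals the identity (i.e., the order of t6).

The identity element is t2 (its row matches the header).
t6^1 = t6
t6^2 = t6·t6 = t3
t6^3 = t3·t6 = t5
t6^4 = t5·t6 = t2
The first power of t6 equal to the identity is t6^4, so ord(t6) = 4.

4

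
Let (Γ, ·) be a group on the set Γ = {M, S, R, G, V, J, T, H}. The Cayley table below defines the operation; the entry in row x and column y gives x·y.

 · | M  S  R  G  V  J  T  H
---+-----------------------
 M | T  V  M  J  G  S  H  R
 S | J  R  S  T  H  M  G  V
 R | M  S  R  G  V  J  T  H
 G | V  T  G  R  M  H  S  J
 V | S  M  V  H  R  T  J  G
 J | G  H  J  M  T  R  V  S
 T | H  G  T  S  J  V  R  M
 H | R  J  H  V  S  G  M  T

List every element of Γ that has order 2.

{G, J, S, T, V}

Identity is R. Compute the order of each non-identity element by repeated multiplication:
  M: M → T → H → R  (order 4)
  S: S → R  (order 2)
  G: G → R  (order 2)
  V: V → R  (order 2)
  J: J → R  (order 2)
  T: T → R  (order 2)
  H: H → T → M → R  (order 4)
Elements of order 2: {G, J, S, T, V}.
(Structurally, Γ here is isomorphic to the dihedral group D_4.)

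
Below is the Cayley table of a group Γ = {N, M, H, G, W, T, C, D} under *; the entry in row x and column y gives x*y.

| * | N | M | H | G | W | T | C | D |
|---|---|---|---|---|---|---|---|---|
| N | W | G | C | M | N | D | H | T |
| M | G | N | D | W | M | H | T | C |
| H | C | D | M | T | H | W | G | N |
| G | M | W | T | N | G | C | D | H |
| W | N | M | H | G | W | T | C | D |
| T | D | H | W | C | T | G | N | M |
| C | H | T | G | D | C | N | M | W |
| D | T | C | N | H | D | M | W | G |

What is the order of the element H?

8

The identity element is W (its row matches the header).
H^1 = H
H^2 = H*H = M
H^3 = M*H = D
H^4 = D*H = N
H^5 = N*H = C
H^6 = C*H = G
H^7 = G*H = T
H^8 = T*H = W
The first power of H equal to the identity is H^8, so ord(H) = 8.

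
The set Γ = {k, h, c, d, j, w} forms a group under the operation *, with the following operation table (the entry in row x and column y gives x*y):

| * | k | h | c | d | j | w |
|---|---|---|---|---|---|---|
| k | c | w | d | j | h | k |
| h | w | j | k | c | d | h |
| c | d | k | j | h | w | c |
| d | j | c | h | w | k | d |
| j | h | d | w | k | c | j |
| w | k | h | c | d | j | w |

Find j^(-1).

c

First locate the identity: row w matches the header, so w is the identity.
Scan row j for w: j*c = w. Hence j^(-1) = c.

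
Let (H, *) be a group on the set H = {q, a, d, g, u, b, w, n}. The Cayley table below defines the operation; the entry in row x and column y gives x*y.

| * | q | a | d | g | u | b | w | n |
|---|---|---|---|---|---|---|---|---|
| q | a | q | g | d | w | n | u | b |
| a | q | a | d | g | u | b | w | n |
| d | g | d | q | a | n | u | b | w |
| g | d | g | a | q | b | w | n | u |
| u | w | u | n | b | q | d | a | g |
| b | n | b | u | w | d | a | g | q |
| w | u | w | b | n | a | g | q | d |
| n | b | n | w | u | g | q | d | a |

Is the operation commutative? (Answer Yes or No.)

Check whether the table is symmetric across its main diagonal.
Every entry (row x, col y) equals the entry (row y, col x), so H is abelian.

Yes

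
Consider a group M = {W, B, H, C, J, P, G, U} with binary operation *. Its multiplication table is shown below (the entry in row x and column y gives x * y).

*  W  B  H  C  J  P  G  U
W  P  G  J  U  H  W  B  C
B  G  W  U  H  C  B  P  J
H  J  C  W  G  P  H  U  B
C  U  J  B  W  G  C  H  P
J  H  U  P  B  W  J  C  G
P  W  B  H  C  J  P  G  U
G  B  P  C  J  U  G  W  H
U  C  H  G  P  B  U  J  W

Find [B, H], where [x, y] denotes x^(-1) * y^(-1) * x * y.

W

Identity is P; from the table B^(-1) = G and H^(-1) = J.
G * J = U
U * B = H
H * H = W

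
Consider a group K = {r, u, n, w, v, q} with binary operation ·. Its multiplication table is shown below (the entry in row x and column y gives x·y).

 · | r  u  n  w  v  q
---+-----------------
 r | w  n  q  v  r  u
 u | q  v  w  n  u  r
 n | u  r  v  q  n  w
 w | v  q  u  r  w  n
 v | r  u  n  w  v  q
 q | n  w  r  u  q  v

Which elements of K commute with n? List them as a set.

Compare row n with column n entry by entry.
w·n = u but n·w = q, so w does not.
Collecting the elements that commute with n: C(n) = {n, v}.

{n, v}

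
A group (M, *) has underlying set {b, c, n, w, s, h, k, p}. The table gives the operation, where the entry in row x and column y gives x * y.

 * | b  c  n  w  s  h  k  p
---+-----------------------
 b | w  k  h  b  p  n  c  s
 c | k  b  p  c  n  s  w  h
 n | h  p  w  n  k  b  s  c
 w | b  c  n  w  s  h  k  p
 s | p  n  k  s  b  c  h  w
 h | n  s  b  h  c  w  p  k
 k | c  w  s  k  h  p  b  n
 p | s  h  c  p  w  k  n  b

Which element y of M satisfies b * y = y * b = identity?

b

First locate the identity: row w matches the header, so w is the identity.
Scan row b for w: b * b = w. Hence b^(-1) = b.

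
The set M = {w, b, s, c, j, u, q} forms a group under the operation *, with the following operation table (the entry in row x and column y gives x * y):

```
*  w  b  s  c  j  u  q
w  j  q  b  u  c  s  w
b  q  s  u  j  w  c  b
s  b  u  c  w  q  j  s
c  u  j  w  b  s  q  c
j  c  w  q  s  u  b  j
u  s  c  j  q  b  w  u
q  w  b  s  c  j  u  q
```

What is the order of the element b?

The identity element is q (its row matches the header).
b^1 = b
b^2 = b * b = s
b^3 = s * b = u
b^4 = u * b = c
b^5 = c * b = j
b^6 = j * b = w
b^7 = w * b = q
The first power of b equal to the identity is b^7, so ord(b) = 7.

7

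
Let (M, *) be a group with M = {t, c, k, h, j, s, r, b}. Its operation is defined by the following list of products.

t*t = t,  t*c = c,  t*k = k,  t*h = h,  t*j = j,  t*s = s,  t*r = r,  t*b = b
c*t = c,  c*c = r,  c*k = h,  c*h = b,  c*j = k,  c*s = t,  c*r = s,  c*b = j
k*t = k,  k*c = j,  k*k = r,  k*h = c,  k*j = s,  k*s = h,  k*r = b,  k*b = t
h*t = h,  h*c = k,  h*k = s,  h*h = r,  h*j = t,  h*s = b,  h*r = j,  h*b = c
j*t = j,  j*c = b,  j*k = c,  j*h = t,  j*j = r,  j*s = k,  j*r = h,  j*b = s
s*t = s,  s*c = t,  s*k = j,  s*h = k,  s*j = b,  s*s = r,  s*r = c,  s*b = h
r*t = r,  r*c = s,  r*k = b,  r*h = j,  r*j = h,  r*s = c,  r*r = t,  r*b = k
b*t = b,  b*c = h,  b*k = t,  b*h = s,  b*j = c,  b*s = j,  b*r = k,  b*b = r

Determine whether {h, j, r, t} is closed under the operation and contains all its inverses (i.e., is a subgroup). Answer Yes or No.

Yes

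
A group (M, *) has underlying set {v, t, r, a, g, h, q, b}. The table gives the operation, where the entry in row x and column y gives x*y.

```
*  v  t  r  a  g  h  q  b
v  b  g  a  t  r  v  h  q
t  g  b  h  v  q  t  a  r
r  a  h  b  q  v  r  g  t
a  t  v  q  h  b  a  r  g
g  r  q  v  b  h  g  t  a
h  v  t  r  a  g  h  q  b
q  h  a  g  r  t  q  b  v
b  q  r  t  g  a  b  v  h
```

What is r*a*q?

b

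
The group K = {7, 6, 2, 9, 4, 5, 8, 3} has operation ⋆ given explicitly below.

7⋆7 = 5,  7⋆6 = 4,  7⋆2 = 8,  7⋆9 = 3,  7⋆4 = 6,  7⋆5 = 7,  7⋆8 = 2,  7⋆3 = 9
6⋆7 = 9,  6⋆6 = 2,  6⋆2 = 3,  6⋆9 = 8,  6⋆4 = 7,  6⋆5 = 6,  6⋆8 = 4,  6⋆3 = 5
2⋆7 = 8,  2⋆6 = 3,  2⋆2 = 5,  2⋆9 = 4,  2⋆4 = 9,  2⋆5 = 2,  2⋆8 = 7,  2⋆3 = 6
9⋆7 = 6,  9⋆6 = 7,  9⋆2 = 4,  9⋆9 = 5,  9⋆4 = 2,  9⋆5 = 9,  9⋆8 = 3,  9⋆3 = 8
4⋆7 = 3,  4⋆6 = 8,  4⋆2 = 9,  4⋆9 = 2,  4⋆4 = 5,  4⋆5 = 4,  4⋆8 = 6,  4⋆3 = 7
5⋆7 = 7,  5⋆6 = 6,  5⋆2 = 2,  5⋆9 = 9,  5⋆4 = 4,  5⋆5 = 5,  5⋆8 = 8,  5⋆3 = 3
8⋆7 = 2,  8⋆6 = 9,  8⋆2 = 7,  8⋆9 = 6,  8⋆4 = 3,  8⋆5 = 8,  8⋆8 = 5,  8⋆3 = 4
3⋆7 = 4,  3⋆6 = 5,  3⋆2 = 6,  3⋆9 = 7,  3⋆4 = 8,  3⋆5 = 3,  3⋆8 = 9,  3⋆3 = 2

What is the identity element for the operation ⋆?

The identity e satisfies e ⋆ x = x for all x, so its row in the table reproduces the column headers.
Row 5 reads: 7, 6, 2, 9, 4, 5, 8, 3 — exactly the header order. So 5 is the identity.

5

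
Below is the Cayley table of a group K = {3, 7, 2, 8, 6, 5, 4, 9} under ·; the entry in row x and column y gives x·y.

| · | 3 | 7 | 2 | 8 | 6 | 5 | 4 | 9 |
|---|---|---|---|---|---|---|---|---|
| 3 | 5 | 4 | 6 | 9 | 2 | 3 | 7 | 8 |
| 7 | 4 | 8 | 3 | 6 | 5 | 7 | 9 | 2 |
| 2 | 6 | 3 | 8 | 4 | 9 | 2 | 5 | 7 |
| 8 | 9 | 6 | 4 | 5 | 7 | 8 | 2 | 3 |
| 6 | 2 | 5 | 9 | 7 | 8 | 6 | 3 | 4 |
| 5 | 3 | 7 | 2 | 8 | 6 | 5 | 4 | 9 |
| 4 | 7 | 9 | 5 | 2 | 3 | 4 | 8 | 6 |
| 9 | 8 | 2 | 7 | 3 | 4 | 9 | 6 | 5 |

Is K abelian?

Check whether the table is symmetric across its main diagonal.
Every entry (row x, col y) equals the entry (row y, col x), so K is abelian.

Yes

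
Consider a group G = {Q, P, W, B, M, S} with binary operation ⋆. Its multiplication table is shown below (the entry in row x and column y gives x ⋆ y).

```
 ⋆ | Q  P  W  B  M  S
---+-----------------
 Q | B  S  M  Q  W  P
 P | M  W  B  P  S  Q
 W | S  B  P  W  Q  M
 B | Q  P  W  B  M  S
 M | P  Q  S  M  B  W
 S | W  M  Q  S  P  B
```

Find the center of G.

An element z is central iff its row equals its column in the table.
For Q: Q ⋆ W = M ≠ S = W ⋆ Q, so Q ∉ Z.
Checking each element this way leaves Z(G) = {B}.

{B}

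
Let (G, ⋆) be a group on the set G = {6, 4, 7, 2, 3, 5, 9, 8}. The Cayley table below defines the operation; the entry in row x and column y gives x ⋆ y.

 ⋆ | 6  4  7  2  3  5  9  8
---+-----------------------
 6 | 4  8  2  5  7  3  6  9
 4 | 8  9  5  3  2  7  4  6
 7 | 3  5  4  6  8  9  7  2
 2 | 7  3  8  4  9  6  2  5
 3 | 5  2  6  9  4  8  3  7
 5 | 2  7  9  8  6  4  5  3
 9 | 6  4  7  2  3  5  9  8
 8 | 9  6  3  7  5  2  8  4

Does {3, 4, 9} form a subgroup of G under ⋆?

4 ⋆ 3 = 2, which is not in {3, 4, 9}.
The subset is not closed under ⋆, so it is not a subgroup.

No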